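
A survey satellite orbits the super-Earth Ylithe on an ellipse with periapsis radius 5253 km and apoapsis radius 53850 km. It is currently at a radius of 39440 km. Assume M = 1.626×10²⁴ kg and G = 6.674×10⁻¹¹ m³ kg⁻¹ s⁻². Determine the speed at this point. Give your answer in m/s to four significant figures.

μ = GM = 6.674×10⁻¹¹ × 1.626×10²⁴ = 1.085×10¹⁴ m³/s².
Semi-major axis a = (r_p + r_a)/2 = 29552 km = 2.955×10⁷ m.
Vis-viva: v² = μ(2/r − 1/a) = 1.085×10¹⁴ × (5.071×10⁻⁸ − 3.384×10⁻⁸) = 1.831×10⁶ m²/s².
v = 1353 m/s.

v ≈ 1353 m/s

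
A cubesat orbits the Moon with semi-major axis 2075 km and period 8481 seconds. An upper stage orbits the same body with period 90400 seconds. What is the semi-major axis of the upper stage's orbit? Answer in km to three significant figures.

Kepler's third law: a³ ∝ T², so a₂ = a₁ (T₂/T₁)^(2/3).
T₂/T₁ = 10.66, (T₂/T₁)^(2/3) = 4.843.
a₂ = 2075 × 4.843 = 10050 km.

a₂ ≈ 10000 km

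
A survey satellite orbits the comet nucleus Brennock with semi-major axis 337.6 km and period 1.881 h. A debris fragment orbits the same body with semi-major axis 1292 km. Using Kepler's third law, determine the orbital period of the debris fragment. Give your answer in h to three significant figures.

Kepler's third law: T² ∝ a³, so T₂ = T₁ (a₂/a₁)^(3/2).
a₂/a₁ = 3.827, (a₂/a₁)^(3/2) = 7.487.
T₂ = 1.881 × 7.487 = 14.08 h.

T₂ ≈ 14.1 h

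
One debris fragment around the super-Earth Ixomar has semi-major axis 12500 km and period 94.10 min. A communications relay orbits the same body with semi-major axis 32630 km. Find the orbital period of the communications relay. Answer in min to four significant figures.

T₂ ≈ 396.9 min

Kepler's third law: T² ∝ a³, so T₂ = T₁ (a₂/a₁)^(3/2).
a₂/a₁ = 2.610, (a₂/a₁)^(3/2) = 4.218.
T₂ = 94.10 × 4.218 = 396.9 min.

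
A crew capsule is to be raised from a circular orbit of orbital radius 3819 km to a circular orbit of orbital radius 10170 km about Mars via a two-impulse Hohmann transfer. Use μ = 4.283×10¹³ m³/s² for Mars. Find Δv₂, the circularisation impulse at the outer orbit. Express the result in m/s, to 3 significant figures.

Δv ≈ 536 m/s

r₁ = 3819 km = 3.819×10⁶ m.
r₂ = 10170 km = 1.017×10⁷ m.
Transfer ellipse a_t = (r₁ + r₂)/2 = 6.994×10⁶ m.
At r₁: circular v_c1 = √(μ/r₁) = 3349 m/s; transfer-periapsis v_p = √[μ(2/r₁ − 1/a_t)] = 4038 m/s.
At r₂: circular v_c2 = √(μ/r₂) = 2052 m/s; transfer-apoapsis v_a = √[μ(2/r₂ − 1/a_t)] = 1516 m/s.
Δv₂ = v_c2 − v_a = 535.8 m/s.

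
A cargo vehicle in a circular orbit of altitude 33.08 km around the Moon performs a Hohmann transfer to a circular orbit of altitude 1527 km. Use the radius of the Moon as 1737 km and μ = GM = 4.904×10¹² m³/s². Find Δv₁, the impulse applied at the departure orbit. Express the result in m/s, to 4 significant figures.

r₁ = 1737 + 33.08 = 1770.1 km = 1.7701×10⁶ m.
r₂ = 1737 + 1527 = 3264.0 km = 3.2640×10⁶ m.
Transfer ellipse a_t = (r₁ + r₂)/2 = 2.517×10⁶ m.
At r₁: circular v_c1 = √(μ/r₁) = 1664 m/s; transfer-perilune v_p = √[μ(2/r₁ − 1/a_t)] = 1895 m/s.
Δv₁ = v_p − v_c1 = 231.0 m/s.

Δv ≈ 231.0 m/s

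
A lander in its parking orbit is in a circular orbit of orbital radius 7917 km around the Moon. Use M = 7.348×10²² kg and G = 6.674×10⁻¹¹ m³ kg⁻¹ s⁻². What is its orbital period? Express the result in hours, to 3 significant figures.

T ≈ 17.6 hours

μ = GM = 6.674×10⁻¹¹ × 7.348×10²² = 4.904×10¹² m³/s².
r = 7917 km = 7.917×10⁶ m.
Kepler's third law: T = 2π√(r³/μ) = 2π√((7.917×10⁶)³ / 4.904×10¹²).
r³/μ = 1.012×10⁸ s², so T = 2π × 1.006×10⁴ = 6.320×10⁴ s.
Converting: 6.320×10⁴ s ÷ 3600 = 17.56 hours.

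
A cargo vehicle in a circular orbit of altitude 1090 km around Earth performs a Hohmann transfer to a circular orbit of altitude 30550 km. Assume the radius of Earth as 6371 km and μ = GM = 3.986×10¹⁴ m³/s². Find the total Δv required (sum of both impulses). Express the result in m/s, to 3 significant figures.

r₁ = 6371 + 1090 = 7461.0 km = 7.4610×10⁶ m.
r₂ = 6371 + 30550 = 36921 km = 3.6921×10⁷ m.
Transfer ellipse a_t = (r₁ + r₂)/2 = 2.219×10⁷ m.
At r₁: circular v_c1 = √(μ/r₁) = 7309 m/s; transfer-perigee v_p = √[μ(2/r₁ − 1/a_t)] = 9428 m/s.
Δv₁ = v_p − v_c1 = 2119 m/s.
At r₂: circular v_c2 = √(μ/r₂) = 3286 m/s; transfer-apogee v_a = √[μ(2/r₂ − 1/a_t)] = 1905 m/s.
Δv₂ = v_c2 − v_a = 1381 m/s.
Total Δv = Δv₁ + Δv₂ = 3499 m/s.

Δv_total ≈ 3500 m/s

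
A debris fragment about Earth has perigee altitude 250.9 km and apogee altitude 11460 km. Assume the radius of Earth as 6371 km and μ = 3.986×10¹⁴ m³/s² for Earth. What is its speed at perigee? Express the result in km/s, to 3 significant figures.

v ≈ 9.37 km/s

r_p = 6371 + 250.9 = 6621.9 km = 6.6219×10⁶ m.
r_a = 6371 + 11460 = 17831 km = 1.7831×10⁷ m.
Semi-major axis a = (r_p + r_a)/2 = 12226 km = 1.223×10⁷ m.
Vis-viva: v² = μ(2/r − 1/a) = 3.986×10¹⁴ × (3.020×10⁻⁷ − 8.179×10⁻⁸) = 8.779×10⁷ m²/s².
v = 9369 m/s = 9.369 km/s.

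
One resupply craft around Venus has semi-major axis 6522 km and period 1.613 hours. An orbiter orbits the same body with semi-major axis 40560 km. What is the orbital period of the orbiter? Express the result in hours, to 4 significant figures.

Kepler's third law: T² ∝ a³, so T₂ = T₁ (a₂/a₁)^(3/2).
a₂/a₁ = 6.219, (a₂/a₁)^(3/2) = 15.51.
T₂ = 1.613 × 15.51 = 25.02 hours.

T₂ ≈ 25.02 hours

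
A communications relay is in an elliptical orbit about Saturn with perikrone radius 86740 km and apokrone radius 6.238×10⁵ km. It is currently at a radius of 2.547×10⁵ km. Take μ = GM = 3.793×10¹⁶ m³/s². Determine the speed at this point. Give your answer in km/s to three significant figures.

Semi-major axis a = (r_p + r_a)/2 = 3.5527×10⁵ km = 3.553×10⁸ m.
Vis-viva: v² = μ(2/r − 1/a) = 3.793×10¹⁶ × (7.852×10⁻⁹ − 2.815×10⁻⁹) = 1.911×10⁸ m²/s².
v = 13820 m/s = 13.82 km/s.

v ≈ 13.8 km/s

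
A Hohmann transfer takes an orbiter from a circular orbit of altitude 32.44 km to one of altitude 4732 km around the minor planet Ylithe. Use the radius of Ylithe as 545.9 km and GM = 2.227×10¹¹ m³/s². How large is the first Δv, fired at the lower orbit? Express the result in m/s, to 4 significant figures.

r₁ = 545.9 + 32.44 = 578.34 km = 5.7834×10⁵ m.
r₂ = 545.9 + 4732 = 5277.9 km = 5.2779×10⁶ m.
Transfer ellipse a_t = (r₁ + r₂)/2 = 2.928×10⁶ m.
At r₁: circular v_c1 = √(μ/r₁) = 620.5 m/s; transfer-periapsis v_p = √[μ(2/r₁ − 1/a_t)] = 833.1 m/s.
Δv₁ = v_p − v_c1 = 212.6 m/s.

Δv ≈ 212.6 m/s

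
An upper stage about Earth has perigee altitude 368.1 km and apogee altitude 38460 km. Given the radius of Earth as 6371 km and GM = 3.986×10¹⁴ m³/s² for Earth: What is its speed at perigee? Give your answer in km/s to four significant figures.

r_p = 6371 + 368.1 = 6739.1 km = 6.7391×10⁶ m.
r_a = 6371 + 38460 = 44831 km = 4.4831×10⁷ m.
Semi-major axis a = (r_p + r_a)/2 = 25785 km = 2.579×10⁷ m.
Vis-viva: v² = μ(2/r − 1/a) = 3.986×10¹⁴ × (2.968×10⁻⁷ − 3.878×10⁻⁸) = 1.028×10⁸ m²/s².
v = 10140 m/s = 10.14 km/s.

v ≈ 10.14 km/s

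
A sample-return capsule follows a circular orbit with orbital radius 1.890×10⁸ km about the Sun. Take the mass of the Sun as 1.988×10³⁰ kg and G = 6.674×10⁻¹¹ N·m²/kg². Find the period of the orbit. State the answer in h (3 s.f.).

μ = GM = 6.674×10⁻¹¹ × 1.988×10³⁰ = 1.327×10²⁰ m³/s².
r = 1.890×10⁸ km = 1.890×10¹¹ m.
Kepler's third law: T = 2π√(r³/μ) = 2π√((1.890×10¹¹)³ / 1.327×10²⁰).
r³/μ = 5.088×10¹³ s², so T = 2π × 7.133×10⁶ = 4.482×10⁷ s.
Converting: 4.482×10⁷ s ÷ 3600 = 12450 h.

T ≈ 12400 h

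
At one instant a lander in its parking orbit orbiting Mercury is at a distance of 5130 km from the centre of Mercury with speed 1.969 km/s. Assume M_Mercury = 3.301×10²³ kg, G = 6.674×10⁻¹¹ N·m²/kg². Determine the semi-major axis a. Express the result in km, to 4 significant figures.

a ≈ 4675 km

μ = GM = 6.674×10⁻¹¹ × 3.301×10²³ = 2.203×10¹³ m³/s².
r = 5.130×10⁶ m.
Vis-viva rearranged: 1/a = 2/r − v²/μ = 3.899×10⁻⁷ − 1.760×10⁻⁷ = 2.139×10⁻⁷ m⁻¹.
a = 4.675×10⁶ m = 4675.4 km.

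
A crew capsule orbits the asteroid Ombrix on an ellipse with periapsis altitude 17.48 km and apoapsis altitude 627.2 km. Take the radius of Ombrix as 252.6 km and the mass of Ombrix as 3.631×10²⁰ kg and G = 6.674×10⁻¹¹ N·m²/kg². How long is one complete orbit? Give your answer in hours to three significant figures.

μ = GM = 6.674×10⁻¹¹ × 3.631×10²⁰ = 2.423×10¹⁰ m³/s².
r_p = 252.6 + 17.48 = 270.08 km = 2.7008×10⁵ m.
r_a = 252.6 + 627.2 = 879.80 km = 8.7980×10⁵ m.
Semi-major axis a = (r_p + r_a)/2 = (270.08 + 879.80)/2 = 574.94 km = 5.749×10⁵ m.
By Kepler's third law T = 2π√(a³/μ) = 2π × 2.800×10³ = 1.760×10⁴ s.
= 4.888 hours.

T ≈ 4.89 hours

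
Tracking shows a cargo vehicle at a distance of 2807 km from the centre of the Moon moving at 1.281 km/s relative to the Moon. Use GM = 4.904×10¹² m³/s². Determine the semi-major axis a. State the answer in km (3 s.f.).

r = 2.807×10⁶ m.
Specific orbital energy ε = v²/2 − μ/r = (1281)²/2 − 4.904×10¹²/2.807×10⁶ = -9.266×10⁵ J/kg.
Since ε = −μ/(2a), a = −μ/(2ε) = 2.646×10⁶ m = 2646.3 km.

a ≈ 2650 km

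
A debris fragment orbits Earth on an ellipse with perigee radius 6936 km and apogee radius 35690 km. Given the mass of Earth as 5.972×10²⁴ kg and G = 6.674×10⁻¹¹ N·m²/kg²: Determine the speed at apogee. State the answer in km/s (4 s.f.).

v ≈ 1.906 km/s

μ = GM = 6.674×10⁻¹¹ × 5.972×10²⁴ = 3.986×10¹⁴ m³/s².
Semi-major axis a = (r_p + r_a)/2 = 21313 km = 2.131×10⁷ m.
Vis-viva: v² = μ(2/r − 1/a) = 3.986×10¹⁴ × (5.604×10⁻⁸ − 4.692×10⁻⁸) = 3.634×10⁶ m²/s².
v = 1906 m/s = 1.906 km/s.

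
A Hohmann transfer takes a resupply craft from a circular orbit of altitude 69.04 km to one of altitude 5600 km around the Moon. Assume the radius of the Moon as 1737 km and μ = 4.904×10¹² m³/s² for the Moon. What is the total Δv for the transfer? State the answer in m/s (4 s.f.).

Δv_total ≈ 743.4 m/s

r₁ = 1737 + 69.04 = 1806.0 km = 1.8060×10⁶ m.
r₂ = 1737 + 5600 = 7337.0 km = 7.3370×10⁶ m.
Transfer ellipse a_t = (r₁ + r₂)/2 = 4.572×10⁶ m.
At r₁: circular v_c1 = √(μ/r₁) = 1648 m/s; transfer-perilune v_p = √[μ(2/r₁ − 1/a_t)] = 2088 m/s.
Δv₁ = v_p − v_c1 = 439.7 m/s.
At r₂: circular v_c2 = √(μ/r₂) = 817.6 m/s; transfer-apolune v_a = √[μ(2/r₂ − 1/a_t)] = 513.9 m/s.
Δv₂ = v_c2 − v_a = 303.7 m/s.
Total Δv = Δv₁ + Δv₂ = 743.4 m/s.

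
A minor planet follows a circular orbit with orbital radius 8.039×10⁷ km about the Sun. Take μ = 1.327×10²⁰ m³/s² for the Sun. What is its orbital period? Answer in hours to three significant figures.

r = 8.039×10⁷ km = 8.039×10¹⁰ m.
Kepler's third law: T = 2π√(r³/μ) = 2π√((8.039×10¹⁰)³ / 1.327×10²⁰).
r³/μ = 3.915×10¹² s², so T = 2π × 1.979×10⁶ = 1.243×10⁷ s.
Converting: 1.243×10⁷ s ÷ 3600 = 3453 hours.

T ≈ 3450 hours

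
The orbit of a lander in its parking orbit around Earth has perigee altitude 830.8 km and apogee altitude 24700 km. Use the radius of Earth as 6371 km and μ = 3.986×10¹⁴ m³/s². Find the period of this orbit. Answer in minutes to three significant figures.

r_p = 6371 + 830.8 = 7201.8 km = 7.2018×10⁶ m.
r_a = 6371 + 24700 = 31071 km = 3.1071×10⁷ m.
Semi-major axis a = (r_p + r_a)/2 = (7201.8 + 31071)/2 = 19136 km = 1.914×10⁷ m.
By Kepler's third law T = 2π√(a³/μ) = 2π × 4.193×10³ = 2.635×10⁴ s.
= 439.1 minutes.

T ≈ 439 minutes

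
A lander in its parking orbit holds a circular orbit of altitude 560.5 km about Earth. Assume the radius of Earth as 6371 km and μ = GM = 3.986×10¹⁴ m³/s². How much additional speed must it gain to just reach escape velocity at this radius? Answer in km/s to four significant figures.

r = 6371 + 560.5 = 6931.5 km = 6.9315×10⁶ m.
Circular speed v_c = √(μ/r) = 7583 m/s.
Escape speed v_esc = √(2μ/r) = √2 × v_c = 10720 m/s.
Δv = v_esc − v_c = 3141 m/s = 3.141 km/s.

Δv ≈ 3.141 km/s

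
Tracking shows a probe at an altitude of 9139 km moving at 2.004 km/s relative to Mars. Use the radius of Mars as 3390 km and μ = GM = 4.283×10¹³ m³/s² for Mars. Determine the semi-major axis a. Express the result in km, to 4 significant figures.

r = 3390 + 9139 = 12529 km = 1.253×10⁷ m.
Vis-viva rearranged: 1/a = 2/r − v²/μ = 1.596×10⁻⁷ − 9.377×10⁻⁸ = 6.586×10⁻⁸ m⁻¹.
a = 1.518×10⁷ m = 15183 km.

a ≈ 15180 km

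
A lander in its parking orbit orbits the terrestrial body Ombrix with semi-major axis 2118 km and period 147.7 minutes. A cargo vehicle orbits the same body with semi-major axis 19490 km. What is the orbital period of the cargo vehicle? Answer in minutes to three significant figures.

T₂ ≈ 4120 minutes

Kepler's third law: T² ∝ a³, so T₂ = T₁ (a₂/a₁)^(3/2).
a₂/a₁ = 9.202, (a₂/a₁)^(3/2) = 27.91.
T₂ = 147.7 × 27.91 = 4123 minutes.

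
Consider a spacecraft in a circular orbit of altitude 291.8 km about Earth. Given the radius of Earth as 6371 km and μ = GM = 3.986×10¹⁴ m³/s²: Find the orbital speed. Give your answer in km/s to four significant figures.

r = 6371 + 291.8 = 6662.8 km = 6.6628×10⁶ m.
For a circular orbit v = √(μ/r) = √(3.986×10¹⁴ / 6.663×10⁶) = √(5.982×10⁷) = 7735 m/s.
That is 7.735 km/s.

v ≈ 7.735 km/s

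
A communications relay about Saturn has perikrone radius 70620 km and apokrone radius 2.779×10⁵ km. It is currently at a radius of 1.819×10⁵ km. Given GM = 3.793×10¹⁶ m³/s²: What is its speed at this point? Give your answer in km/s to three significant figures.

Semi-major axis a = (r_p + r_a)/2 = 1.7426×10⁵ km = 1.743×10⁸ m.
Vis-viva: v² = μ(2/r − 1/a) = 3.793×10¹⁶ × (1.100×10⁻⁸ − 5.739×10⁻⁹) = 1.994×10⁸ m²/s².
v = 14120 m/s = 14.12 km/s.

v ≈ 14.1 km/s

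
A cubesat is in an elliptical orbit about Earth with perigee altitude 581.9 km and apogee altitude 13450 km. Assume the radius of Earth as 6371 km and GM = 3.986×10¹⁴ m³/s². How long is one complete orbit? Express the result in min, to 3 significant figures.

r_p = 6371 + 581.9 = 6952.9 km = 6.9529×10⁶ m.
r_a = 6371 + 13450 = 19821 km = 1.9821×10⁷ m.
Semi-major axis a = (r_p + r_a)/2 = (6952.9 + 19821)/2 = 13387 km = 1.339×10⁷ m.
By Kepler's third law T = 2π√(a³/μ) = 2π × 2.453×10³ = 1.541×10⁴ s.
= 256.9 min.

T ≈ 257 min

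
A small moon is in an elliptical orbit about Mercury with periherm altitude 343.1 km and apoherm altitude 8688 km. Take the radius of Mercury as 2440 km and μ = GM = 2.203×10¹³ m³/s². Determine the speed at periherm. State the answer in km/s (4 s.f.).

v ≈ 3.559 km/s

r_p = 2440 + 343.1 = 2783.1 km = 2.7831×10⁶ m.
r_a = 2440 + 8688 = 11128 km = 1.1128×10⁷ m.
Semi-major axis a = (r_p + r_a)/2 = 6955.6 km = 6.956×10⁶ m.
Vis-viva: v² = μ(2/r − 1/a) = 2.203×10¹³ × (7.186×10⁻⁷ − 1.438×10⁻⁷) = 1.266×10⁷ m²/s².
v = 3559 m/s = 3.559 km/s.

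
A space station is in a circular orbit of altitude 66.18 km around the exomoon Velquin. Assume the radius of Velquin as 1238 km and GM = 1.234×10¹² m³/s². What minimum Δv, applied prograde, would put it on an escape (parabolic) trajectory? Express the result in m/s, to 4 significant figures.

Δv ≈ 402.9 m/s

r = 1238 + 66.18 = 1304.2 km = 1.3042×10⁶ m.
Circular speed v_c = √(μ/r) = 972.7 m/s.
Escape speed v_esc = √(2μ/r) = √2 × v_c = 1376 m/s.
Δv = v_esc − v_c = 402.9 m/s.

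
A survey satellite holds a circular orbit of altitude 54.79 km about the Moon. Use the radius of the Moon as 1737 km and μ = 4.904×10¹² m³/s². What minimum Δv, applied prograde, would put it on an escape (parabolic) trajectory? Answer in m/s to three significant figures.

Δv ≈ 685 m/s

r = 1737 + 54.79 = 1791.8 km = 1.7918×10⁶ m.
Circular speed v_c = √(μ/r) = 1654 m/s.
Escape speed v_esc = √(2μ/r) = √2 × v_c = 2340 m/s.
Δv = v_esc − v_c = 685.3 m/s.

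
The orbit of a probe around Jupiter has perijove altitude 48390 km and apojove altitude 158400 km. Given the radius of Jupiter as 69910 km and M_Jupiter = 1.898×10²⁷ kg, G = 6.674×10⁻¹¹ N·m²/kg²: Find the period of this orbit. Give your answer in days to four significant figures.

μ = GM = 6.674×10⁻¹¹ × 1.898×10²⁷ = 1.267×10¹⁷ m³/s².
r_p = 69910 + 48390 = 118300 km = 1.1830×10⁸ m.
r_a = 69910 + 158400 = 228310 km = 2.2831×10⁸ m.
Semi-major axis a = (r_p + r_a)/2 = (1.1830×10⁵ + 2.2831×10⁵)/2 = 1.7330×10⁵ km = 1.733×10⁸ m.
By Kepler's third law T = 2π√(a³/μ) = 2π × 6.410×10³ = 4.028×10⁴ s.
= 0.4662 days.

T ≈ 0.4662 days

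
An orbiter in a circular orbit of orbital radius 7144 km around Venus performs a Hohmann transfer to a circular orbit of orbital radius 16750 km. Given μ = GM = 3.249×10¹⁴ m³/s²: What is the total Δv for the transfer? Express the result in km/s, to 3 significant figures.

Δv_total ≈ 2.24 km/s

r₁ = 7144 km = 7.144×10⁶ m.
r₂ = 16750 km = 1.675×10⁷ m.
Transfer ellipse a_t = (r₁ + r₂)/2 = 1.195×10⁷ m.
At r₁: circular v_c1 = √(μ/r₁) = 6744 m/s; transfer-periapsis v_p = √[μ(2/r₁ − 1/a_t)] = 7985 m/s.
Δv₁ = v_p − v_c1 = 1241 m/s.
At r₂: circular v_c2 = √(μ/r₂) = 4404 m/s; transfer-apoapsis v_a = √[μ(2/r₂ − 1/a_t)] = 3406 m/s.
Δv₂ = v_c2 − v_a = 998.5 m/s.
Total Δv = Δv₁ + Δv₂ = 2240 m/s = 2.240 km/s.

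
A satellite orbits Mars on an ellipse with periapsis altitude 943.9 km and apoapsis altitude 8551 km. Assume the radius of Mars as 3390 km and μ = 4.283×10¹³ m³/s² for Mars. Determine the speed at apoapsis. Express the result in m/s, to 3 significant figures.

v ≈ 1380 m/s

r_p = 3390 + 943.9 = 4333.9 km = 4.3339×10⁶ m.
r_a = 3390 + 8551 = 11941 km = 1.1941×10⁷ m.
Semi-major axis a = (r_p + r_a)/2 = 8137.4 km = 8.137×10⁶ m.
Vis-viva: v² = μ(2/r − 1/a) = 4.283×10¹³ × (1.675×10⁻⁷ − 1.229×10⁻⁷) = 1.910×10⁶ m²/s².
v = 1382 m/s.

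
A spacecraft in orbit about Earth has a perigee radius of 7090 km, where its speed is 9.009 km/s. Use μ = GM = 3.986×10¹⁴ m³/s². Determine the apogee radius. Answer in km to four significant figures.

r_p = 7.090×10⁶ m.
Specific energy ε = v²/2 − μ/r = -1.564×10⁷ J/kg, so a = −μ/(2ε) = 1.274×10⁷ m.
The apsides satisfy r_p + r_a = 2a, so the apogee radius is 2a − r_p = 1.840×10⁷ m = 18398 km.

apogee radius ≈ 18400 km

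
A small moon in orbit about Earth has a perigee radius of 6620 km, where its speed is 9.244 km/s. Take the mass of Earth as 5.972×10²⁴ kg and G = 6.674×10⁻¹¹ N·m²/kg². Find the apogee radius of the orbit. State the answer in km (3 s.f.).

μ = GM = 6.674×10⁻¹¹ × 5.972×10²⁴ = 3.986×10¹⁴ m³/s².
r_p = 6.620×10⁶ m.
Specific energy ε = v²/2 − μ/r = -1.748×10⁷ J/kg, so a = −μ/(2ε) = 1.140×10⁷ m.
The apsides satisfy r_p + r_a = 2a, so the apogee radius is 2a − r_p = 1.618×10⁷ m = 16180 km.

apogee radius ≈ 16200 km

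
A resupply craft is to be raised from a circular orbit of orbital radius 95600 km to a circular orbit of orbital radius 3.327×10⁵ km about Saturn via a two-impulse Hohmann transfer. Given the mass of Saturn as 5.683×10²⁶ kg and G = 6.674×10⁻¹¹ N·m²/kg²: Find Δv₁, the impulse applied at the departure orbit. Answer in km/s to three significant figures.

μ = GM = 6.674×10⁻¹¹ × 5.683×10²⁶ = 3.793×10¹⁶ m³/s².
r₁ = 95600 km = 9.560×10⁷ m.
r₂ = 3.327×10⁵ km = 3.327×10⁸ m.
Transfer ellipse a_t = (r₁ + r₂)/2 = 2.142×10⁸ m.
At r₁: circular v_c1 = √(μ/r₁) = 19920 m/s; transfer-perikrone v_p = √[μ(2/r₁ − 1/a_t)] = 24830 m/s.
Δv₁ = v_p − v_c1 = 4908 m/s.
= 4.908 km/s.

Δv ≈ 4.91 km/s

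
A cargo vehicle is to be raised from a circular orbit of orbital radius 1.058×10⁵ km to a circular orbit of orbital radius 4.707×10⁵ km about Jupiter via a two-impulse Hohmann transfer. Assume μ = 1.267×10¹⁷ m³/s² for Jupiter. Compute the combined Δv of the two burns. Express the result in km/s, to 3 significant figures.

r₁ = 1.058×10⁵ km = 1.058×10⁸ m.
r₂ = 4.707×10⁵ km = 4.707×10⁸ m.
Transfer ellipse a_t = (r₁ + r₂)/2 = 2.882×10⁸ m.
At r₁: circular v_c1 = √(μ/r₁) = 34610 m/s; transfer-perijove v_p = √[μ(2/r₁ − 1/a_t)] = 44220 m/s.
Δv₁ = v_p − v_c1 = 9616 m/s.
At r₂: circular v_c2 = √(μ/r₂) = 16410 m/s; transfer-apojove v_a = √[μ(2/r₂ − 1/a_t)] = 9940 m/s.
Δv₂ = v_c2 − v_a = 6467 m/s.
Total Δv = Δv₁ + Δv₂ = 16080 m/s = 16.08 km/s.

Δv_total ≈ 16.1 km/s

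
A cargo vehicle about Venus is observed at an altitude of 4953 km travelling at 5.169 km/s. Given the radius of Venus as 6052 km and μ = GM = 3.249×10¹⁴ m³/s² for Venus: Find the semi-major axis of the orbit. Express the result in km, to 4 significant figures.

a ≈ 10050 km

r = 6052 + 4953 = 11005 km = 1.100×10⁷ m.
Specific orbital energy ε = v²/2 − μ/r = (5169)²/2 − 3.249×10¹⁴/1.100×10⁷ = -1.616×10⁷ J/kg.
Since ε = −μ/(2a), a = −μ/(2ε) = 1.005×10⁷ m = 10050 km.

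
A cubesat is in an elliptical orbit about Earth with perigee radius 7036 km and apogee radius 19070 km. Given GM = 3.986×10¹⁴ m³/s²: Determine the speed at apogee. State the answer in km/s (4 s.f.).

v ≈ 3.357 km/s

Semi-major axis a = (r_p + r_a)/2 = 13053 km = 1.305×10⁷ m.
Vis-viva: v² = μ(2/r − 1/a) = 3.986×10¹⁴ × (1.049×10⁻⁷ − 7.661×10⁻⁸) = 1.127×10⁷ m²/s².
v = 3357 m/s = 3.357 km/s.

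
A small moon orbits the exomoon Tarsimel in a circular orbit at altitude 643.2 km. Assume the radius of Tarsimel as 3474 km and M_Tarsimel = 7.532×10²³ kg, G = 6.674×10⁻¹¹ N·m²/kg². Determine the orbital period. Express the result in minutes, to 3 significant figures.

μ = GM = 6.674×10⁻¹¹ × 7.532×10²³ = 5.027×10¹³ m³/s².
r = 3474 + 643.2 = 4117.2 km = 4.1172×10⁶ m.
Kepler's third law: T = 2π√(r³/μ) = 2π√((4.117×10⁶)³ / 5.027×10¹³).
r³/μ = 1.388×10⁶ s², so T = 2π × 1.178×10³ = 7.403×10³ s.
Converting: 7.403×10³ s ÷ 60.00 = 123.4 minutes.

T ≈ 123 minutes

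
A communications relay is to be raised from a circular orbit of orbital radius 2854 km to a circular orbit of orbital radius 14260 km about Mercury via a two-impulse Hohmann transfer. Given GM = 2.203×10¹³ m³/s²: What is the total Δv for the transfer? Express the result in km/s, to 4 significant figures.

r₁ = 2854 km = 2.854×10⁶ m.
r₂ = 14260 km = 1.426×10⁷ m.
Transfer ellipse a_t = (r₁ + r₂)/2 = 8.557×10⁶ m.
At r₁: circular v_c1 = √(μ/r₁) = 2778 m/s; transfer-periherm v_p = √[μ(2/r₁ − 1/a_t)] = 3587 m/s.
Δv₁ = v_p − v_c1 = 808.3 m/s.
At r₂: circular v_c2 = √(μ/r₂) = 1243 m/s; transfer-apoherm v_a = √[μ(2/r₂ − 1/a_t)] = 717.8 m/s.
Δv₂ = v_c2 − v_a = 525.1 m/s.
Total Δv = Δv₁ + Δv₂ = 1333 m/s = 1.333 km/s.

Δv_total ≈ 1.333 km/s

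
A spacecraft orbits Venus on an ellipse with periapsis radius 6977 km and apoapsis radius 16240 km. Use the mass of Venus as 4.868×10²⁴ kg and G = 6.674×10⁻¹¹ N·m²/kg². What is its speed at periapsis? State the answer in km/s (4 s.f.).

v ≈ 8.071 km/s

μ = GM = 6.674×10⁻¹¹ × 4.868×10²⁴ = 3.249×10¹⁴ m³/s².
Semi-major axis a = (r_p + r_a)/2 = 11608 km = 1.161×10⁷ m.
Vis-viva: v² = μ(2/r − 1/a) = 3.249×10¹⁴ × (2.867×10⁻⁷ − 8.614×10⁻⁸) = 6.514×10⁷ m²/s².
v = 8071 m/s = 8.071 km/s.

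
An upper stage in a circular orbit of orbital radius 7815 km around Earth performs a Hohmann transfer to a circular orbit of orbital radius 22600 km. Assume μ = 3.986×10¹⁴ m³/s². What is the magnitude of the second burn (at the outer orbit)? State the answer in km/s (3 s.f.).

r₁ = 7815 km = 7.815×10⁶ m.
r₂ = 22600 km = 2.260×10⁷ m.
Transfer ellipse a_t = (r₁ + r₂)/2 = 1.521×10⁷ m.
At r₁: circular v_c1 = √(μ/r₁) = 7142 m/s; transfer-perigee v_p = √[μ(2/r₁ − 1/a_t)] = 8706 m/s.
At r₂: circular v_c2 = √(μ/r₂) = 4200 m/s; transfer-apogee v_a = √[μ(2/r₂ − 1/a_t)] = 3011 m/s.
Δv₂ = v_c2 − v_a = 1189 m/s.
= 1.189 km/s.

Δv ≈ 1.19 km/s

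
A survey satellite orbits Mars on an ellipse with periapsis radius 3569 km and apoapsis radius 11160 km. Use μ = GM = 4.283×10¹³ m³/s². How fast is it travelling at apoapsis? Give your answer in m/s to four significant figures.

v ≈ 1364 m/s

Semi-major axis a = (r_p + r_a)/2 = 7364.5 km = 7.364×10⁶ m.
Vis-viva: v² = μ(2/r − 1/a) = 4.283×10¹³ × (1.792×10⁻⁷ − 1.358×10⁻⁷) = 1.860×10⁶ m²/s².
v = 1364 m/s.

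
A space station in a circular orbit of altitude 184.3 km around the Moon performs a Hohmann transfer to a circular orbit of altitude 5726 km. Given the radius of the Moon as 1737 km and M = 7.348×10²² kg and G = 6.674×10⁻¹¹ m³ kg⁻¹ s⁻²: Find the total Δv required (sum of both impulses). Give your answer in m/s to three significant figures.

μ = GM = 6.674×10⁻¹¹ × 7.348×10²² = 4.904×10¹² m³/s².
r₁ = 1737 + 184.3 = 1921.3 km = 1.9213×10⁶ m.
r₂ = 1737 + 5726 = 7463.0 km = 7.4630×10⁶ m.
Transfer ellipse a_t = (r₁ + r₂)/2 = 4.692×10⁶ m.
At r₁: circular v_c1 = √(μ/r₁) = 1598 m/s; transfer-perilune v_p = √[μ(2/r₁ − 1/a_t)] = 2015 m/s.
Δv₁ = v_p − v_c1 = 417.2 m/s.
At r₂: circular v_c2 = √(μ/r₂) = 810.6 m/s; transfer-apolune v_a = √[μ(2/r₂ − 1/a_t)] = 518.7 m/s.
Δv₂ = v_c2 − v_a = 291.9 m/s.
Total Δv = Δv₁ + Δv₂ = 709.2 m/s.

Δv_total ≈ 709 m/s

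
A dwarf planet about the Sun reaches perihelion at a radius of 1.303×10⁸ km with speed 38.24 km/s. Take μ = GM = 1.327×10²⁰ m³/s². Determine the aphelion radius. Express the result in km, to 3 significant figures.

r_p = 1.303×10¹¹ m.
Specific energy ε = v²/2 − μ/r = -2.873×10⁸ J/kg, so a = −μ/(2ε) = 2.310×10¹¹ m.
The apsides satisfy r_p + r_a = 2a, so the aphelion radius is 2a − r_p = 3.316×10¹¹ m = 3.3163×10⁸ km.

aphelion radius ≈ 3.32×10⁸ km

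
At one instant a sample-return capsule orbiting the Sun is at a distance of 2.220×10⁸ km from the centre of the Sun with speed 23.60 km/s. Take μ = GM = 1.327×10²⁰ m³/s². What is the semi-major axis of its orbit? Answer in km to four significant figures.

r = 2.220×10¹¹ m.
Specific orbital energy ε = v²/2 − μ/r = (23600)²/2 − 1.327×10²⁰/2.220×10¹¹ = -3.193×10⁸ J/kg.
Since ε = −μ/(2a), a = −μ/(2ε) = 2.078×10¹¹ m = 2.0782×10⁸ km.

a ≈ 2.078×10⁸ km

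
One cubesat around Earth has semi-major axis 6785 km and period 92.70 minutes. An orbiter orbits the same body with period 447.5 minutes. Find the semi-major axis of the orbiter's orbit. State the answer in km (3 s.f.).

Kepler's third law: a³ ∝ T², so a₂ = a₁ (T₂/T₁)^(2/3).
T₂/T₁ = 4.827, (T₂/T₁)^(2/3) = 2.856.
a₂ = 6785 × 2.856 = 19380 km.

a₂ ≈ 19400 km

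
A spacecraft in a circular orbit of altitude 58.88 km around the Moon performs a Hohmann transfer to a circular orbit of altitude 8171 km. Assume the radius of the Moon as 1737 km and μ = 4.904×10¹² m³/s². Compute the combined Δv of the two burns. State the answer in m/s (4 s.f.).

r₁ = 1737 + 58.88 = 1795.9 km = 1.7959×10⁶ m.
r₂ = 1737 + 8171 = 9908.0 km = 9.9080×10⁶ m.
Transfer ellipse a_t = (r₁ + r₂)/2 = 5.852×10⁶ m.
At r₁: circular v_c1 = √(μ/r₁) = 1652 m/s; transfer-perilune v_p = √[μ(2/r₁ − 1/a_t)] = 2150 m/s.
Δv₁ = v_p − v_c1 = 497.7 m/s.
At r₂: circular v_c2 = √(μ/r₂) = 703.5 m/s; transfer-apolune v_a = √[μ(2/r₂ − 1/a_t)] = 389.7 m/s.
Δv₂ = v_c2 − v_a = 313.8 m/s.
Total Δv = Δv₁ + Δv₂ = 811.5 m/s.

Δv_total ≈ 811.5 m/s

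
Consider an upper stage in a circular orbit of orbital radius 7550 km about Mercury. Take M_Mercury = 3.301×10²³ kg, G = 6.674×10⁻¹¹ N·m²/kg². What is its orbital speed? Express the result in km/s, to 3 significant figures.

μ = GM = 6.674×10⁻¹¹ × 3.301×10²³ = 2.203×10¹³ m³/s².
r = 7550 km = 7.550×10⁶ m.
For a circular orbit v = √(μ/r) = √(2.203×10¹³ / 7.550×10⁶) = √(2.918×10⁶) = 1708 m/s.
That is 1.708 km/s.

v ≈ 1.71 km/s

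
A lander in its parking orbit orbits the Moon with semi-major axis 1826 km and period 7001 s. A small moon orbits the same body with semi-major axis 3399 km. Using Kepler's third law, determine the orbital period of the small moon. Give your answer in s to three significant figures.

Kepler's third law: T² ∝ a³, so T₂ = T₁ (a₂/a₁)^(3/2).
a₂/a₁ = 1.861, (a₂/a₁)^(3/2) = 2.540.
T₂ = 7001 × 2.540 = 17780 s.

T₂ ≈ 17800 s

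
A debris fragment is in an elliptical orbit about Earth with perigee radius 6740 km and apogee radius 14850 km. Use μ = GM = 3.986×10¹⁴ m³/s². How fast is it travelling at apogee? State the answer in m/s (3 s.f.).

Semi-major axis a = (r_p + r_a)/2 = 10795 km = 1.080×10⁷ m.
Vis-viva: v² = μ(2/r − 1/a) = 3.986×10¹⁴ × (1.347×10⁻⁷ − 9.264×10⁻⁸) = 1.676×10⁷ m²/s².
v = 4094 m/s.

v ≈ 4090 m/s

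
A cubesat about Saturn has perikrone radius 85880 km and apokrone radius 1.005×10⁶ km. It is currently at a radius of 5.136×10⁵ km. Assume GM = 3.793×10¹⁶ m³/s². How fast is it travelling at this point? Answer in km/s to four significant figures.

Semi-major axis a = (r_p + r_a)/2 = 5.4544×10⁵ km = 5.454×10⁸ m.
Vis-viva: v² = μ(2/r − 1/a) = 3.793×10¹⁶ × (3.894×10⁻⁹ − 1.833×10⁻⁹) = 7.816×10⁷ m²/s².
v = 8841 m/s = 8.841 km/s.

v ≈ 8.841 km/s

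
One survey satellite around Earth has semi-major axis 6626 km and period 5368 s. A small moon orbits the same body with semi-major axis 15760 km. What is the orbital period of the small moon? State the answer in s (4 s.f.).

Kepler's third law: T² ∝ a³, so T₂ = T₁ (a₂/a₁)^(3/2).
a₂/a₁ = 2.379, (a₂/a₁)^(3/2) = 3.668.
T₂ = 5368 × 3.668 = 19690 s.

T₂ ≈ 19690 s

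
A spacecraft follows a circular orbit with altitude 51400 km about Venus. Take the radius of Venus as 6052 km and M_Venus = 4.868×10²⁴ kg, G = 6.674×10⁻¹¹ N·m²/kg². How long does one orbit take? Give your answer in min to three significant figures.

T ≈ 2530 min

μ = GM = 6.674×10⁻¹¹ × 4.868×10²⁴ = 3.249×10¹⁴ m³/s².
r = 6052 + 51400 = 57452 km = 5.7452×10⁷ m.
Kepler's third law: T = 2π√(r³/μ) = 2π√((5.745×10⁷)³ / 3.249×10¹⁴).
r³/μ = 5.837×10⁸ s², so T = 2π × 2.416×10⁴ = 1.518×10⁵ s.
Converting: 1.518×10⁵ s ÷ 60.00 = 2530 min.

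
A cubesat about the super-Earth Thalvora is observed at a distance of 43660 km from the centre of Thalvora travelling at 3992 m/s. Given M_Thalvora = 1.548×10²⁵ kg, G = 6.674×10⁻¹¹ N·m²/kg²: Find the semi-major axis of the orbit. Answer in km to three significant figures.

a ≈ 32900 km

μ = GM = 6.674×10⁻¹¹ × 1.548×10²⁵ = 1.033×10¹⁵ m³/s².
r = 4.366×10⁷ m.
Vis-viva rearranged: 1/a = 2/r − v²/μ = 4.581×10⁻⁸ − 1.542×10⁻⁸ = 3.038×10⁻⁸ m⁻¹.
a = 3.291×10⁷ m = 32913 km.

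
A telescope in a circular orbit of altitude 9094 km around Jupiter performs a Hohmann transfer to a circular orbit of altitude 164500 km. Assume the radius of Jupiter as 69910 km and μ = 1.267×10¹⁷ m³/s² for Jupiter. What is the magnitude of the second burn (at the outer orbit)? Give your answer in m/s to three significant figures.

r₁ = 69910 + 9094 = 79004 km = 7.9004×10⁷ m.
r₂ = 69910 + 164500 = 234410 km = 2.3441×10⁸ m.
Transfer ellipse a_t = (r₁ + r₂)/2 = 1.567×10⁸ m.
At r₁: circular v_c1 = √(μ/r₁) = 40050 m/s; transfer-perijove v_p = √[μ(2/r₁ − 1/a_t)] = 48980 m/s.
At r₂: circular v_c2 = √(μ/r₂) = 23250 m/s; transfer-apojove v_a = √[μ(2/r₂ − 1/a_t)] = 16510 m/s.
Δv₂ = v_c2 − v_a = 6741 m/s.

Δv ≈ 6740 m/s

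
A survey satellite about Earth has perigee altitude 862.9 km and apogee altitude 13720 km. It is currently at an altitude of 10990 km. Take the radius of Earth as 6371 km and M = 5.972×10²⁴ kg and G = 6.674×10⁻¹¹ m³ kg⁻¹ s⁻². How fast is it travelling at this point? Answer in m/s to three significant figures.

v ≈ 4090 m/s

μ = GM = 6.674×10⁻¹¹ × 5.972×10²⁴ = 3.986×10¹⁴ m³/s².
r_p = 6371 + 862.9 = 7233.9 km = 7.2339×10⁶ m.
r_a = 6371 + 13720 = 20091 km = 2.0091×10⁷ m.
r = 6371 + 10990 = 17361 km = 1.736×10⁷ m.
Semi-major axis a = (r_p + r_a)/2 = 13662 km = 1.366×10⁷ m.
Vis-viva: v² = μ(2/r − 1/a) = 3.986×10¹⁴ × (1.152×10⁻⁷ − 7.319×10⁻⁸) = 1.674×10⁷ m²/s².
v = 4092 m/s.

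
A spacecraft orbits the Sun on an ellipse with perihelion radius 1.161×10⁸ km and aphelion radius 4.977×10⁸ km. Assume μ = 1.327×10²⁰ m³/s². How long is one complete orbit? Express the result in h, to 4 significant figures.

T ≈ 25760 h

Semi-major axis a = (r_p + r_a)/2 = (1.1610×10⁸ + 4.9770×10⁸)/2 = 3.0690×10⁸ km = 3.069×10¹¹ m.
By Kepler's third law T = 2π√(a³/μ) = 2π × 1.476×10⁷ = 9.273×10⁷ s.
= 25760 h.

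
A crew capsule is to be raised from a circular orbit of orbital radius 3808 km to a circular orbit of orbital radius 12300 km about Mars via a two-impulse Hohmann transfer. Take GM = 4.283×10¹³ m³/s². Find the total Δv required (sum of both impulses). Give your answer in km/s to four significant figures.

r₁ = 3808 km = 3.808×10⁶ m.
r₂ = 12300 km = 1.230×10⁷ m.
Transfer ellipse a_t = (r₁ + r₂)/2 = 8.054×10⁶ m.
At r₁: circular v_c1 = √(μ/r₁) = 3354 m/s; transfer-periapsis v_p = √[μ(2/r₁ − 1/a_t)] = 4145 m/s.
Δv₁ = v_p − v_c1 = 790.8 m/s.
At r₂: circular v_c2 = √(μ/r₂) = 1866 m/s; transfer-apoapsis v_a = √[μ(2/r₂ − 1/a_t)] = 1283 m/s.
Δv₂ = v_c2 − v_a = 582.9 m/s.
Total Δv = Δv₁ + Δv₂ = 1374 m/s = 1.374 km/s.

Δv_total ≈ 1.374 km/s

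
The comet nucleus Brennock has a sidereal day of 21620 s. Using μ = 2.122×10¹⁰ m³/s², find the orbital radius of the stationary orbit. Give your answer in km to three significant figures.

A synchronous orbit has period T, so by Kepler's third law a = (μT²/4π²)^(1/3).
μT²/4π² = 2.122×10¹⁰ × (2.162×10⁴)² / 39.48 = 2.512×10¹⁷ m³.
a = 6.310×10⁵ m = 631.00 km.

r_sync ≈ 631 km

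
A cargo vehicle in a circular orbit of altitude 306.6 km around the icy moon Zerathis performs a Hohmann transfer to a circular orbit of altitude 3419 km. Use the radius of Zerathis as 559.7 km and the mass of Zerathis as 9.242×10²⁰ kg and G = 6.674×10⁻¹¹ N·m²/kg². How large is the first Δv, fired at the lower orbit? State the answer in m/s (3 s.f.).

μ = GM = 6.674×10⁻¹¹ × 9.242×10²⁰ = 6.168×10¹⁰ m³/s².
r₁ = 559.7 + 306.6 = 866.30 km = 8.6630×10⁵ m.
r₂ = 559.7 + 3419 = 3978.7 km = 3.9787×10⁶ m.
Transfer ellipse a_t = (r₁ + r₂)/2 = 2.422×10⁶ m.
At r₁: circular v_c1 = √(μ/r₁) = 266.8 m/s; transfer-periapsis v_p = √[μ(2/r₁ − 1/a_t)] = 342.0 m/s.
Δv₁ = v_p − v_c1 = 75.13 m/s.

Δv ≈ 75.1 m/s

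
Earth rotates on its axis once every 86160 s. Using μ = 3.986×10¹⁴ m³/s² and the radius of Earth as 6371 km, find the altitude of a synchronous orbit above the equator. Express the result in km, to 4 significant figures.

A synchronous orbit has period T, so by Kepler's third law a = (μT²/4π²)^(1/3).
μT²/4π² = 3.986×10¹⁴ × (8.616×10⁴)² / 39.48 = 7.495×10²² m³.
a = 4.216×10⁷ m = 42163 km.
Altitude h = a − R = 42163 − 6371 = 35792 km.

h_sync ≈ 35790 km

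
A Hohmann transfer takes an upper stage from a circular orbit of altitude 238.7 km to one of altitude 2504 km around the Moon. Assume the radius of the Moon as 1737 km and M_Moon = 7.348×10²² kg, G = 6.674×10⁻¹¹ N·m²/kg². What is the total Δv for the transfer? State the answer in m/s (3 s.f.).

Δv_total ≈ 483 m/s

μ = GM = 6.674×10⁻¹¹ × 7.348×10²² = 4.904×10¹² m³/s².
r₁ = 1737 + 238.7 = 1975.7 km = 1.9757×10⁶ m.
r₂ = 1737 + 2504 = 4241.0 km = 4.2410×10⁶ m.
Transfer ellipse a_t = (r₁ + r₂)/2 = 3.108×10⁶ m.
At r₁: circular v_c1 = √(μ/r₁) = 1575 m/s; transfer-perilune v_p = √[μ(2/r₁ − 1/a_t)] = 1840 m/s.
Δv₁ = v_p − v_c1 = 264.8 m/s.
At r₂: circular v_c2 = √(μ/r₂) = 1075 m/s; transfer-apolune v_a = √[μ(2/r₂ − 1/a_t)] = 857.3 m/s.
Δv₂ = v_c2 − v_a = 218.0 m/s.
Total Δv = Δv₁ + Δv₂ = 482.8 m/s.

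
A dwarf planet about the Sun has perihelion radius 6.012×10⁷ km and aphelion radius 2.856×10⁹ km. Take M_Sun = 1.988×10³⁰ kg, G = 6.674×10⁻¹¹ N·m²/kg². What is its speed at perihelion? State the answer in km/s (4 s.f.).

v ≈ 65.75 km/s

μ = GM = 6.674×10⁻¹¹ × 1.988×10³⁰ = 1.327×10²⁰ m³/s².
Semi-major axis a = (r_p + r_a)/2 = 1.4581×10⁹ km = 1.458×10¹² m.
Vis-viva: v² = μ(2/r − 1/a) = 1.327×10²⁰ × (3.327×10⁻¹¹ − 6.858×10⁻¹³) = 4.323×10⁹ m²/s².
v = 65750 m/s = 65.75 km/s.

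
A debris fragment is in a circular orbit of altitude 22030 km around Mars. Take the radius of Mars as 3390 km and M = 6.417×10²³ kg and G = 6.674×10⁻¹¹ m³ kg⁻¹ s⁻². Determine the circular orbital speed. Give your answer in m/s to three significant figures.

v ≈ 1300 m/s

μ = GM = 6.674×10⁻¹¹ × 6.417×10²³ = 4.283×10¹³ m³/s².
r = 3390 + 22030 = 25420 km = 2.5420×10⁷ m.
For a circular orbit v = √(μ/r) = √(4.283×10¹³ / 2.542×10⁷) = √(1.685×10⁶) = 1298 m/s.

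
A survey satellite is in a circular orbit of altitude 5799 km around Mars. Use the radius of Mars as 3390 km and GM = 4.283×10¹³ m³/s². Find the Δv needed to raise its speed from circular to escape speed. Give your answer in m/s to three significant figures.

r = 3390 + 5799 = 9189.0 km = 9.1890×10⁶ m.
Circular speed v_c = √(μ/r) = 2159 m/s.
Escape speed v_esc = √(2μ/r) = √2 × v_c = 3053 m/s.
Δv = v_esc − v_c = 894.3 m/s.

Δv ≈ 894 m/s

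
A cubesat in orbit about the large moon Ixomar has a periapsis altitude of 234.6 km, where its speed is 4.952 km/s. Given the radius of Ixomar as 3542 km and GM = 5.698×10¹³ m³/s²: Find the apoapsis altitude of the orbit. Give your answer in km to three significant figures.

r_p = 3542 + 234.6 = 3776.6 km = 3.777×10⁶ m.
Specific energy ε = v²/2 − μ/r = -2.826×10⁶ J/kg, so a = −μ/(2ε) = 1.008×10⁷ m.
The apsides satisfy r_p + r_a = 2a, so the apoapsis radius is 2a − r_p = 1.638×10⁷ m = 16383 km.
Apoapsis altitude = 16383 − 3542 = 12841 km.

apoapsis altitude ≈ 12800 km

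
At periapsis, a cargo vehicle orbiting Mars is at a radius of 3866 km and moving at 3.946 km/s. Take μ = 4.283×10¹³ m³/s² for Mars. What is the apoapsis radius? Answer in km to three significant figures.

r_p = 3.866×10⁶ m.
Specific energy ε = v²/2 − μ/r = -3.293×10⁶ J/kg, so a = −μ/(2ε) = 6.503×10⁶ m.
The apsides satisfy r_p + r_a = 2a, so the apoapsis radius is 2a − r_p = 9.140×10⁶ m = 9139.7 km.

apoapsis radius ≈ 9140 km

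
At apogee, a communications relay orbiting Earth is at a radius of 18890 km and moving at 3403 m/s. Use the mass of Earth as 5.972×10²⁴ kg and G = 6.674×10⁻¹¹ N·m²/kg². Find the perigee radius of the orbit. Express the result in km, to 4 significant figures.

perigee radius ≈ 7144 km

μ = GM = 6.674×10⁻¹¹ × 5.972×10²⁴ = 3.986×10¹⁴ m³/s².
r_a = 1.889×10⁷ m.
Specific energy ε = v²/2 − μ/r = -1.531×10⁷ J/kg, so a = −μ/(2ε) = 1.302×10⁷ m.
The apsides satisfy r_p + r_a = 2a, so the perigee radius is 2a − r_a = 7.144×10⁶ m = 7144.4 km.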